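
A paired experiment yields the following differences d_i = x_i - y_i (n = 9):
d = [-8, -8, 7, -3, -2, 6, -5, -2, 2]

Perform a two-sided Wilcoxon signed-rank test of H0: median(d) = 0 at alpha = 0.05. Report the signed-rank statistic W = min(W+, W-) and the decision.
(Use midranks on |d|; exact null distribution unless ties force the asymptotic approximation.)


Step 1: Drop any zero differences (none here) and take |d_i|.
|d| = [8, 8, 7, 3, 2, 6, 5, 2, 2]
Step 2: Midrank |d_i| (ties get averaged ranks).
ranks: |8|->8.5, |8|->8.5, |7|->7, |3|->4, |2|->2, |6|->6, |5|->5, |2|->2, |2|->2
Step 3: Attach original signs; sum ranks with positive sign and with negative sign.
W+ = 7 + 6 + 2 = 15
W- = 8.5 + 8.5 + 4 + 2 + 5 + 2 = 30
(Check: W+ + W- = 45 should equal n(n+1)/2 = 45.)
Step 4: Test statistic W = min(W+, W-) = 15.
Step 5: Ties in |d|, so use the tie-corrected normal approximation.
        E[W] = n(n+1)/4 = 9*10/4 = 22.5.
        Tie groups: |d|=2 (t=3), |d|=8 (t=2); sum(t^3 - t) = 30.
        Var[W] = n(n+1)(2n+1)/24 - sum(t^3-t)/48 = 1710/24 - 30/48 = 70.625.
        z = (W - E[W]) / sqrt(Var[W]) = (15 - 22.5) / 8.4039 = -0.8924.
        Two-sided p = 2*Phi(z) = 0.372154.
Step 6: alpha = 0.05. fail to reject H0.

W+ = 15, W- = 30, W = min = 15, p = 0.372154, fail to reject H0.


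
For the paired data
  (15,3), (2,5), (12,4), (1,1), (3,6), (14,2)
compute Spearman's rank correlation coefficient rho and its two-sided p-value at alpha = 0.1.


Step 1: Rank x and y separately (midranks; no ties here).
rank(x): 15->6, 2->2, 12->4, 1->1, 3->3, 14->5
rank(y): 3->3, 5->5, 4->4, 1->1, 6->6, 2->2
Step 2: d_i = R_x(i) - R_y(i); compute d_i^2.
  (6-3)^2=9, (2-5)^2=9, (4-4)^2=0, (1-1)^2=0, (3-6)^2=9, (5-2)^2=9
sum(d^2) = 36.
Step 3: rho = 1 - 6*36 / (6*(6^2 - 1)) = 1 - 216/210 = -0.028571.
Step 4: Under H0, t = rho * sqrt((n-2)/(1-rho^2)) = -0.0572 ~ t(4).
Step 5: Two-sided p-value from the t-distribution with 4 df = 0.957155.
Step 6: alpha = 0.1. fail to reject H0.

rho = -0.0286, p = 0.957155, fail to reject H0 at alpha = 0.1.


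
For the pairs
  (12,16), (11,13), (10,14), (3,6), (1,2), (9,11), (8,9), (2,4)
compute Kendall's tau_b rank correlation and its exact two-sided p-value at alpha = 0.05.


Step 1: Enumerate the 28 unordered pairs (i,j) with i<j and classify each by sign(x_j-x_i) * sign(y_j-y_i).
  (1,2):dx=-1,dy=-3->C; (1,3):dx=-2,dy=-2->C; (1,4):dx=-9,dy=-10->C; (1,5):dx=-11,dy=-14->C
  (1,6):dx=-3,dy=-5->C; (1,7):dx=-4,dy=-7->C; (1,8):dx=-10,dy=-12->C; (2,3):dx=-1,dy=+1->D
  (2,4):dx=-8,dy=-7->C; (2,5):dx=-10,dy=-11->C; (2,6):dx=-2,dy=-2->C; (2,7):dx=-3,dy=-4->C
  (2,8):dx=-9,dy=-9->C; (3,4):dx=-7,dy=-8->C; (3,5):dx=-9,dy=-12->C; (3,6):dx=-1,dy=-3->C
  (3,7):dx=-2,dy=-5->C; (3,8):dx=-8,dy=-10->C; (4,5):dx=-2,dy=-4->C; (4,6):dx=+6,dy=+5->C
  (4,7):dx=+5,dy=+3->C; (4,8):dx=-1,dy=-2->C; (5,6):dx=+8,dy=+9->C; (5,7):dx=+7,dy=+7->C
  (5,8):dx=+1,dy=+2->C; (6,7):dx=-1,dy=-2->C; (6,8):dx=-7,dy=-7->C; (7,8):dx=-6,dy=-5->C
Step 2: C = 27, D = 1, total pairs = 28.
Step 3: tau = (C - D)/(n(n-1)/2) = (27 - 1)/28 = 0.928571.
Step 4: Exact two-sided p-value (enumerate n! = 40320 permutations of y under H0): p = 0.000397.
Step 5: alpha = 0.05. reject H0.

tau_b = 0.9286 (C=27, D=1), p = 0.000397, reject H0.


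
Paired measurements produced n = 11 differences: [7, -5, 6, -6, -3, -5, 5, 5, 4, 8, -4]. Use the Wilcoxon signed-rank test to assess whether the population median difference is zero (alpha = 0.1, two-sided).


Step 1: Drop any zero differences (none here) and take |d_i|.
|d| = [7, 5, 6, 6, 3, 5, 5, 5, 4, 8, 4]
Step 2: Midrank |d_i| (ties get averaged ranks).
ranks: |7|->10, |5|->5.5, |6|->8.5, |6|->8.5, |3|->1, |5|->5.5, |5|->5.5, |5|->5.5, |4|->2.5, |8|->11, |4|->2.5
Step 3: Attach original signs; sum ranks with positive sign and with negative sign.
W+ = 10 + 8.5 + 5.5 + 5.5 + 2.5 + 11 = 43
W- = 5.5 + 8.5 + 1 + 5.5 + 2.5 = 23
(Check: W+ + W- = 66 should equal n(n+1)/2 = 66.)
Step 4: Test statistic W = min(W+, W-) = 23.
Step 5: Ties in |d|, so use the tie-corrected normal approximation.
        E[W] = n(n+1)/4 = 11*12/4 = 33.
        Tie groups: |d|=4 (t=2), |d|=5 (t=4), |d|=6 (t=2); sum(t^3 - t) = 72.
        Var[W] = n(n+1)(2n+1)/24 - sum(t^3-t)/48 = 3036/24 - 72/48 = 125.
        z = (W - E[W]) / sqrt(Var[W]) = (23 - 33) / 11.1803 = -0.8944.
        Two-sided p = 2*Phi(z) = 0.371093.
Step 6: alpha = 0.1. fail to reject H0.

W+ = 43, W- = 23, W = min = 23, p = 0.371093, fail to reject H0.


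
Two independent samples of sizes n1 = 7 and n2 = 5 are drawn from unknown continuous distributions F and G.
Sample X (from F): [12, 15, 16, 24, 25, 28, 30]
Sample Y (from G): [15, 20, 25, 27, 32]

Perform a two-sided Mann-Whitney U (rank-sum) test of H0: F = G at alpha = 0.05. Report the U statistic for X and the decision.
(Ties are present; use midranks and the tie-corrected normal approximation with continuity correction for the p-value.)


Step 1: Combine and sort all 12 observations; assign midranks.
sorted (value, group): (12,X), (15,X), (15,Y), (16,X), (20,Y), (24,X), (25,X), (25,Y), (27,Y), (28,X), (30,X), (32,Y)
ranks: 12->1, 15->2.5, 15->2.5, 16->4, 20->5, 24->6, 25->7.5, 25->7.5, 27->9, 28->10, 30->11, 32->12
Step 2: Rank sum for X: R1 = 1 + 2.5 + 4 + 6 + 7.5 + 10 + 11 = 42.
Step 3: U_X = R1 - n1(n1+1)/2 = 42 - 7*8/2 = 42 - 28 = 14.
       U_Y = n1*n2 - U_X = 35 - 14 = 21.
Step 4: Ties are present, so use the tie-corrected normal approximation (with continuity correction) for the p-value.
Step 5: p-value = 0.624905; compare to alpha = 0.05. fail to reject H0.

U_X = 14, p = 0.624905, fail to reject H0 at alpha = 0.05.


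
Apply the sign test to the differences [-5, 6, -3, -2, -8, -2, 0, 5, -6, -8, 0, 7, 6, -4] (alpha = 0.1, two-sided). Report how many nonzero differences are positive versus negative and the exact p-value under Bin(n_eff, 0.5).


Step 1: Discard zero differences. Original n = 14; n_eff = number of nonzero differences = 12.
Nonzero differences (with sign): -5, +6, -3, -2, -8, -2, +5, -6, -8, +7, +6, -4
Step 2: Count signs: positive = 4, negative = 8.
Step 3: Under H0: P(positive) = 0.5, so the number of positives S ~ Bin(12, 0.5).
Step 4: Two-sided exact p-value = sum of Bin(12,0.5) probabilities at or below the observed probability = 0.387695.
Step 5: alpha = 0.1. fail to reject H0.

n_eff = 12, pos = 4, neg = 8, p = 0.387695, fail to reject H0.


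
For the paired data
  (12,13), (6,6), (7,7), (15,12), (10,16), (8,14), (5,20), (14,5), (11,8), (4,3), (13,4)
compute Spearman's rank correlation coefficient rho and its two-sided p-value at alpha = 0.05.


Step 1: Rank x and y separately (midranks; no ties here).
rank(x): 12->8, 6->3, 7->4, 15->11, 10->6, 8->5, 5->2, 14->10, 11->7, 4->1, 13->9
rank(y): 13->8, 6->4, 7->5, 12->7, 16->10, 14->9, 20->11, 5->3, 8->6, 3->1, 4->2
Step 2: d_i = R_x(i) - R_y(i); compute d_i^2.
  (8-8)^2=0, (3-4)^2=1, (4-5)^2=1, (11-7)^2=16, (6-10)^2=16, (5-9)^2=16, (2-11)^2=81, (10-3)^2=49, (7-6)^2=1, (1-1)^2=0, (9-2)^2=49
sum(d^2) = 230.
Step 3: rho = 1 - 6*230 / (11*(11^2 - 1)) = 1 - 1380/1320 = -0.045455.
Step 4: Under H0, t = rho * sqrt((n-2)/(1-rho^2)) = -0.1365 ~ t(9).
Step 5: Two-sided p-value from the t-distribution with 9 df = 0.894427.
Step 6: alpha = 0.05. fail to reject H0.

rho = -0.0455, p = 0.894427, fail to reject H0 at alpha = 0.05.


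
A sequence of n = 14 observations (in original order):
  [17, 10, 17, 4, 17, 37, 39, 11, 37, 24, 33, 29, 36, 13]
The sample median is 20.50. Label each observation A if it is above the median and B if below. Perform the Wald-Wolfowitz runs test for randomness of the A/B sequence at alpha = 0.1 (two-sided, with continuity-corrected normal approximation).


Step 1: Compute median = 20.50; label A = above, B = below.
Labels in order: BBBBBAABAAAAAB  (n_A = 7, n_B = 7)
Step 2: Count runs R = 5.
Step 3: Under H0 (random ordering), E[R] = 2*n_A*n_B/(n_A+n_B) + 1 = 2*7*7/14 + 1 = 8.0000.
        Var[R] = 2*n_A*n_B*(2*n_A*n_B - n_A - n_B) / ((n_A+n_B)^2 * (n_A+n_B-1)) = 8232/2548 = 3.2308.
        SD[R] = 1.7974.
Step 4: Continuity-corrected z = (R + 0.5 - E[R]) / SD[R] = (5 + 0.5 - 8.0000) / 1.7974 = -1.3909.
Step 5: Two-sided p-value via normal approximation = 2*(1 - Phi(|z|)) = 0.164264.
Step 6: alpha = 0.1. fail to reject H0.

R = 5, z = -1.3909, p = 0.164264, fail to reject H0.


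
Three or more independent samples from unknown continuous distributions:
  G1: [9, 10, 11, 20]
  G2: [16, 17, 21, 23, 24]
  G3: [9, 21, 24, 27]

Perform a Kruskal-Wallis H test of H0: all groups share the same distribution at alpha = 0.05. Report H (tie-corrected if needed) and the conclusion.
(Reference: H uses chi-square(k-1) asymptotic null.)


Step 1: Combine all N = 13 observations and assign midranks.
sorted (value, group, rank): (9,G1,1.5), (9,G3,1.5), (10,G1,3), (11,G1,4), (16,G2,5), (17,G2,6), (20,G1,7), (21,G2,8.5), (21,G3,8.5), (23,G2,10), (24,G2,11.5), (24,G3,11.5), (27,G3,13)
Step 2: Sum ranks within each group.
R_1 = 15.5 (n_1 = 4)
R_2 = 41 (n_2 = 5)
R_3 = 34.5 (n_3 = 4)
Step 3: H = 12/(N(N+1)) * sum(R_i^2/n_i) - 3(N+1)
     = 12/(13*14) * (15.5^2/4 + 41^2/5 + 34.5^2/4) - 3*14
     = 0.065934 * 693.825 - 42
     = 3.746703.
Step 4: Ties present; correction factor C = 1 - 18/(13^3 - 13) = 0.991758. Corrected H = 3.746703 / 0.991758 = 3.777839.
Step 5: Under H0, H ~ chi^2(2); p-value = 0.151235.
Step 6: alpha = 0.05. fail to reject H0.

H = 3.7778, df = 2, p = 0.151235, fail to reject H0.


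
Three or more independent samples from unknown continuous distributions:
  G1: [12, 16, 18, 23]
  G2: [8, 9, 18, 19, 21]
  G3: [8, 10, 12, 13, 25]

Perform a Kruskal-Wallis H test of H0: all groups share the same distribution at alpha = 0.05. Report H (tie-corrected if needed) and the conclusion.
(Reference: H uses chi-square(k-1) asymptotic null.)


Step 1: Combine all N = 14 observations and assign midranks.
sorted (value, group, rank): (8,G2,1.5), (8,G3,1.5), (9,G2,3), (10,G3,4), (12,G1,5.5), (12,G3,5.5), (13,G3,7), (16,G1,8), (18,G1,9.5), (18,G2,9.5), (19,G2,11), (21,G2,12), (23,G1,13), (25,G3,14)
Step 2: Sum ranks within each group.
R_1 = 36 (n_1 = 4)
R_2 = 37 (n_2 = 5)
R_3 = 32 (n_3 = 5)
Step 3: H = 12/(N(N+1)) * sum(R_i^2/n_i) - 3(N+1)
     = 12/(14*15) * (36^2/4 + 37^2/5 + 32^2/5) - 3*15
     = 0.057143 * 802.6 - 45
     = 0.862857.
Step 4: Ties present; correction factor C = 1 - 18/(14^3 - 14) = 0.993407. Corrected H = 0.862857 / 0.993407 = 0.868584.
Step 5: Under H0, H ~ chi^2(2); p-value = 0.647723.
Step 6: alpha = 0.05. fail to reject H0.

H = 0.8686, df = 2, p = 0.647723, fail to reject H0.


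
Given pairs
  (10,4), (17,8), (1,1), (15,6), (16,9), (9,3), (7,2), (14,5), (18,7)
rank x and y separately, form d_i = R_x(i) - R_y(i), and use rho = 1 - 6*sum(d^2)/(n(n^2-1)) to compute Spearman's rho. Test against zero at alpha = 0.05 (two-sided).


Step 1: Rank x and y separately (midranks; no ties here).
rank(x): 10->4, 17->8, 1->1, 15->6, 16->7, 9->3, 7->2, 14->5, 18->9
rank(y): 4->4, 8->8, 1->1, 6->6, 9->9, 3->3, 2->2, 5->5, 7->7
Step 2: d_i = R_x(i) - R_y(i); compute d_i^2.
  (4-4)^2=0, (8-8)^2=0, (1-1)^2=0, (6-6)^2=0, (7-9)^2=4, (3-3)^2=0, (2-2)^2=0, (5-5)^2=0, (9-7)^2=4
sum(d^2) = 8.
Step 3: rho = 1 - 6*8 / (9*(9^2 - 1)) = 1 - 48/720 = 0.933333.
Step 4: Under H0, t = rho * sqrt((n-2)/(1-rho^2)) = 6.8783 ~ t(7).
Step 5: Two-sided p-value from the t-distribution with 7 df = 0.000236.
Step 6: alpha = 0.05. reject H0.

rho = 0.9333, p = 0.000236, reject H0 at alpha = 0.05.


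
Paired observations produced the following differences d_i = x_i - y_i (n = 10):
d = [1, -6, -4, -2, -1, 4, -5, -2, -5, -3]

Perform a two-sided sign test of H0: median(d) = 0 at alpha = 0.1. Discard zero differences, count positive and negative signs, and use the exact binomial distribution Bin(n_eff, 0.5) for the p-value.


Step 1: Discard zero differences. Original n = 10; n_eff = number of nonzero differences = 10.
Nonzero differences (with sign): +1, -6, -4, -2, -1, +4, -5, -2, -5, -3
Step 2: Count signs: positive = 2, negative = 8.
Step 3: Under H0: P(positive) = 0.5, so the number of positives S ~ Bin(10, 0.5).
Step 4: Two-sided exact p-value = sum of Bin(10,0.5) probabilities at or below the observed probability = 0.109375.
Step 5: alpha = 0.1. fail to reject H0.

n_eff = 10, pos = 2, neg = 8, p = 0.109375, fail to reject H0.


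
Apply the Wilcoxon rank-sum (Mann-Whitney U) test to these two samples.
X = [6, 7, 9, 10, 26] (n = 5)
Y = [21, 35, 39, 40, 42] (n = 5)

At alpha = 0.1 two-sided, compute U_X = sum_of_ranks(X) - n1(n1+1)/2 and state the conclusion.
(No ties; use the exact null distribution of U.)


Step 1: Combine and sort all 10 observations; assign midranks.
sorted (value, group): (6,X), (7,X), (9,X), (10,X), (21,Y), (26,X), (35,Y), (39,Y), (40,Y), (42,Y)
ranks: 6->1, 7->2, 9->3, 10->4, 21->5, 26->6, 35->7, 39->8, 40->9, 42->10
Step 2: Rank sum for X: R1 = 1 + 2 + 3 + 4 + 6 = 16.
Step 3: U_X = R1 - n1(n1+1)/2 = 16 - 5*6/2 = 16 - 15 = 1.
       U_Y = n1*n2 - U_X = 25 - 1 = 24.
Step 4: No ties, so the exact null distribution of U (based on enumerating the C(10,5) = 252 equally likely rank assignments) gives the two-sided p-value.
Step 5: p-value = 0.015873; compare to alpha = 0.1. reject H0.

U_X = 1, p = 0.015873, reject H0 at alpha = 0.1.


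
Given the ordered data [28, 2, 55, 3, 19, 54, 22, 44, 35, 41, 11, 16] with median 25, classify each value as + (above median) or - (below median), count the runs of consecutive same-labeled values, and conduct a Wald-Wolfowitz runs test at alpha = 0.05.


Step 1: Compute median = 25; label A = above, B = below.
Labels in order: ABABBABAAABB  (n_A = 6, n_B = 6)
Step 2: Count runs R = 8.
Step 3: Under H0 (random ordering), E[R] = 2*n_A*n_B/(n_A+n_B) + 1 = 2*6*6/12 + 1 = 7.0000.
        Var[R] = 2*n_A*n_B*(2*n_A*n_B - n_A - n_B) / ((n_A+n_B)^2 * (n_A+n_B-1)) = 4320/1584 = 2.7273.
        SD[R] = 1.6514.
Step 4: Continuity-corrected z = (R - 0.5 - E[R]) / SD[R] = (8 - 0.5 - 7.0000) / 1.6514 = 0.3028.
Step 5: Two-sided p-value via normal approximation = 2*(1 - Phi(|z|)) = 0.762069.
Step 6: alpha = 0.05. fail to reject H0.

R = 8, z = 0.3028, p = 0.762069, fail to reject H0.


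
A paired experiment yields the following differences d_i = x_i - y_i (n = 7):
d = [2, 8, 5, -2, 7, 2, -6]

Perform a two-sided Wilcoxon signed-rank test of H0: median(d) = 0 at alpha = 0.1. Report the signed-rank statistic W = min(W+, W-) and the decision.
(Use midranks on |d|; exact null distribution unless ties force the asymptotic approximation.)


Step 1: Drop any zero differences (none here) and take |d_i|.
|d| = [2, 8, 5, 2, 7, 2, 6]
Step 2: Midrank |d_i| (ties get averaged ranks).
ranks: |2|->2, |8|->7, |5|->4, |2|->2, |7|->6, |2|->2, |6|->5
Step 3: Attach original signs; sum ranks with positive sign and with negative sign.
W+ = 2 + 7 + 4 + 6 + 2 = 21
W- = 2 + 5 = 7
(Check: W+ + W- = 28 should equal n(n+1)/2 = 28.)
Step 4: Test statistic W = min(W+, W-) = 7.
Step 5: Ties in |d|, so use the tie-corrected normal approximation.
        E[W] = n(n+1)/4 = 7*8/4 = 14.
        Tie groups: |d|=2 (t=3); sum(t^3 - t) = 24.
        Var[W] = n(n+1)(2n+1)/24 - sum(t^3-t)/48 = 840/24 - 24/48 = 34.5.
        z = (W - E[W]) / sqrt(Var[W]) = (7 - 14) / 5.8737 = -1.1918.
        Two-sided p = 2*Phi(z) = 0.233356.
Step 6: alpha = 0.1. fail to reject H0.

W+ = 21, W- = 7, W = min = 7, p = 0.233356, fail to reject H0.


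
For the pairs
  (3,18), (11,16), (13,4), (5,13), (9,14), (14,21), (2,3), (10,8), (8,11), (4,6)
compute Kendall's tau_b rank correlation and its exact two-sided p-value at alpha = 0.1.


Step 1: Enumerate the 45 unordered pairs (i,j) with i<j and classify each by sign(x_j-x_i) * sign(y_j-y_i).
  (1,2):dx=+8,dy=-2->D; (1,3):dx=+10,dy=-14->D; (1,4):dx=+2,dy=-5->D; (1,5):dx=+6,dy=-4->D
  (1,6):dx=+11,dy=+3->C; (1,7):dx=-1,dy=-15->C; (1,8):dx=+7,dy=-10->D; (1,9):dx=+5,dy=-7->D
  (1,10):dx=+1,dy=-12->D; (2,3):dx=+2,dy=-12->D; (2,4):dx=-6,dy=-3->C; (2,5):dx=-2,dy=-2->C
  (2,6):dx=+3,dy=+5->C; (2,7):dx=-9,dy=-13->C; (2,8):dx=-1,dy=-8->C; (2,9):dx=-3,dy=-5->C
  (2,10):dx=-7,dy=-10->C; (3,4):dx=-8,dy=+9->D; (3,5):dx=-4,dy=+10->D; (3,6):dx=+1,dy=+17->C
  (3,7):dx=-11,dy=-1->C; (3,8):dx=-3,dy=+4->D; (3,9):dx=-5,dy=+7->D; (3,10):dx=-9,dy=+2->D
  (4,5):dx=+4,dy=+1->C; (4,6):dx=+9,dy=+8->C; (4,7):dx=-3,dy=-10->C; (4,8):dx=+5,dy=-5->D
  (4,9):dx=+3,dy=-2->D; (4,10):dx=-1,dy=-7->C; (5,6):dx=+5,dy=+7->C; (5,7):dx=-7,dy=-11->C
  (5,8):dx=+1,dy=-6->D; (5,9):dx=-1,dy=-3->C; (5,10):dx=-5,dy=-8->C; (6,7):dx=-12,dy=-18->C
  (6,8):dx=-4,dy=-13->C; (6,9):dx=-6,dy=-10->C; (6,10):dx=-10,dy=-15->C; (7,8):dx=+8,dy=+5->C
  (7,9):dx=+6,dy=+8->C; (7,10):dx=+2,dy=+3->C; (8,9):dx=-2,dy=+3->D; (8,10):dx=-6,dy=-2->C
  (9,10):dx=-4,dy=-5->C
Step 2: C = 28, D = 17, total pairs = 45.
Step 3: tau = (C - D)/(n(n-1)/2) = (28 - 17)/45 = 0.244444.
Step 4: Exact two-sided p-value (enumerate n! = 3628800 permutations of y under H0): p = 0.380720.
Step 5: alpha = 0.1. fail to reject H0.

tau_b = 0.2444 (C=28, D=17), p = 0.380720, fail to reject H0.


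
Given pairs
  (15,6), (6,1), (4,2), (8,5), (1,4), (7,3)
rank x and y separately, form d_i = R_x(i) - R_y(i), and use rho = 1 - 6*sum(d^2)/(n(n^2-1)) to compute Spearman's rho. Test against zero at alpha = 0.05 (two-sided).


Step 1: Rank x and y separately (midranks; no ties here).
rank(x): 15->6, 6->3, 4->2, 8->5, 1->1, 7->4
rank(y): 6->6, 1->1, 2->2, 5->5, 4->4, 3->3
Step 2: d_i = R_x(i) - R_y(i); compute d_i^2.
  (6-6)^2=0, (3-1)^2=4, (2-2)^2=0, (5-5)^2=0, (1-4)^2=9, (4-3)^2=1
sum(d^2) = 14.
Step 3: rho = 1 - 6*14 / (6*(6^2 - 1)) = 1 - 84/210 = 0.600000.
Step 4: Under H0, t = rho * sqrt((n-2)/(1-rho^2)) = 1.5000 ~ t(4).
Step 5: Two-sided p-value from the t-distribution with 4 df = 0.208000.
Step 6: alpha = 0.05. fail to reject H0.

rho = 0.6000, p = 0.208000, fail to reject H0 at alpha = 0.05.


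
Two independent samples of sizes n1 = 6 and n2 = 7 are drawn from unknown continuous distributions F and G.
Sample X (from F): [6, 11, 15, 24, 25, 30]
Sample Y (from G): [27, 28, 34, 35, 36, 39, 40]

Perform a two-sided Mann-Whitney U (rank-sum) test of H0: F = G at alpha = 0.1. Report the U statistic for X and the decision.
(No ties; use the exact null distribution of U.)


Step 1: Combine and sort all 13 observations; assign midranks.
sorted (value, group): (6,X), (11,X), (15,X), (24,X), (25,X), (27,Y), (28,Y), (30,X), (34,Y), (35,Y), (36,Y), (39,Y), (40,Y)
ranks: 6->1, 11->2, 15->3, 24->4, 25->5, 27->6, 28->7, 30->8, 34->9, 35->10, 36->11, 39->12, 40->13
Step 2: Rank sum for X: R1 = 1 + 2 + 3 + 4 + 5 + 8 = 23.
Step 3: U_X = R1 - n1(n1+1)/2 = 23 - 6*7/2 = 23 - 21 = 2.
       U_Y = n1*n2 - U_X = 42 - 2 = 40.
Step 4: No ties, so the exact null distribution of U (based on enumerating the C(13,6) = 1716 equally likely rank assignments) gives the two-sided p-value.
Step 5: p-value = 0.004662; compare to alpha = 0.1. reject H0.

U_X = 2, p = 0.004662, reject H0 at alpha = 0.1.


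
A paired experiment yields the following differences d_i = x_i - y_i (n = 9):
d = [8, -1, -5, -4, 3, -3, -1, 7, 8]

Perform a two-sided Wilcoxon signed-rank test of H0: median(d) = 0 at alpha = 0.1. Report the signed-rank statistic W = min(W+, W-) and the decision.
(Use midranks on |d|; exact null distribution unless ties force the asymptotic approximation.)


Step 1: Drop any zero differences (none here) and take |d_i|.
|d| = [8, 1, 5, 4, 3, 3, 1, 7, 8]
Step 2: Midrank |d_i| (ties get averaged ranks).
ranks: |8|->8.5, |1|->1.5, |5|->6, |4|->5, |3|->3.5, |3|->3.5, |1|->1.5, |7|->7, |8|->8.5
Step 3: Attach original signs; sum ranks with positive sign and with negative sign.
W+ = 8.5 + 3.5 + 7 + 8.5 = 27.5
W- = 1.5 + 6 + 5 + 3.5 + 1.5 = 17.5
(Check: W+ + W- = 45 should equal n(n+1)/2 = 45.)
Step 4: Test statistic W = min(W+, W-) = 17.5.
Step 5: Ties in |d|, so use the tie-corrected normal approximation.
        E[W] = n(n+1)/4 = 9*10/4 = 22.5.
        Tie groups: |d|=1 (t=2), |d|=3 (t=2), |d|=8 (t=2); sum(t^3 - t) = 18.
        Var[W] = n(n+1)(2n+1)/24 - sum(t^3-t)/48 = 1710/24 - 18/48 = 70.875.
        z = (W - E[W]) / sqrt(Var[W]) = (17.5 - 22.5) / 8.4187 = -0.5939.
        Two-sided p = 2*Phi(z) = 0.552570.
Step 6: alpha = 0.1. fail to reject H0.

W+ = 27.5, W- = 17.5, W = min = 17.5, p = 0.552570, fail to reject H0.


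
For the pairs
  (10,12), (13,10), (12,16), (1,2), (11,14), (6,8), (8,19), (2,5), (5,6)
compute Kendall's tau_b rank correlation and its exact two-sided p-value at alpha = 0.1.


Step 1: Enumerate the 36 unordered pairs (i,j) with i<j and classify each by sign(x_j-x_i) * sign(y_j-y_i).
  (1,2):dx=+3,dy=-2->D; (1,3):dx=+2,dy=+4->C; (1,4):dx=-9,dy=-10->C; (1,5):dx=+1,dy=+2->C
  (1,6):dx=-4,dy=-4->C; (1,7):dx=-2,dy=+7->D; (1,8):dx=-8,dy=-7->C; (1,9):dx=-5,dy=-6->C
  (2,3):dx=-1,dy=+6->D; (2,4):dx=-12,dy=-8->C; (2,5):dx=-2,dy=+4->D; (2,6):dx=-7,dy=-2->C
  (2,7):dx=-5,dy=+9->D; (2,8):dx=-11,dy=-5->C; (2,9):dx=-8,dy=-4->C; (3,4):dx=-11,dy=-14->C
  (3,5):dx=-1,dy=-2->C; (3,6):dx=-6,dy=-8->C; (3,7):dx=-4,dy=+3->D; (3,8):dx=-10,dy=-11->C
  (3,9):dx=-7,dy=-10->C; (4,5):dx=+10,dy=+12->C; (4,6):dx=+5,dy=+6->C; (4,7):dx=+7,dy=+17->C
  (4,8):dx=+1,dy=+3->C; (4,9):dx=+4,dy=+4->C; (5,6):dx=-5,dy=-6->C; (5,7):dx=-3,dy=+5->D
  (5,8):dx=-9,dy=-9->C; (5,9):dx=-6,dy=-8->C; (6,7):dx=+2,dy=+11->C; (6,8):dx=-4,dy=-3->C
  (6,9):dx=-1,dy=-2->C; (7,8):dx=-6,dy=-14->C; (7,9):dx=-3,dy=-13->C; (8,9):dx=+3,dy=+1->C
Step 2: C = 29, D = 7, total pairs = 36.
Step 3: tau = (C - D)/(n(n-1)/2) = (29 - 7)/36 = 0.611111.
Step 4: Exact two-sided p-value (enumerate n! = 362880 permutations of y under H0): p = 0.024741.
Step 5: alpha = 0.1. reject H0.

tau_b = 0.6111 (C=29, D=7), p = 0.024741, reject H0.


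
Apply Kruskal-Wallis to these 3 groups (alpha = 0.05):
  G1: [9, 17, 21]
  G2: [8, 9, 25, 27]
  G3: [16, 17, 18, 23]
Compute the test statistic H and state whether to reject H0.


Step 1: Combine all N = 11 observations and assign midranks.
sorted (value, group, rank): (8,G2,1), (9,G1,2.5), (9,G2,2.5), (16,G3,4), (17,G1,5.5), (17,G3,5.5), (18,G3,7), (21,G1,8), (23,G3,9), (25,G2,10), (27,G2,11)
Step 2: Sum ranks within each group.
R_1 = 16 (n_1 = 3)
R_2 = 24.5 (n_2 = 4)
R_3 = 25.5 (n_3 = 4)
Step 3: H = 12/(N(N+1)) * sum(R_i^2/n_i) - 3(N+1)
     = 12/(11*12) * (16^2/3 + 24.5^2/4 + 25.5^2/4) - 3*12
     = 0.090909 * 397.958 - 36
     = 0.178030.
Step 4: Ties present; correction factor C = 1 - 12/(11^3 - 11) = 0.990909. Corrected H = 0.178030 / 0.990909 = 0.179664.
Step 5: Under H0, H ~ chi^2(2); p-value = 0.914085.
Step 6: alpha = 0.05. fail to reject H0.

H = 0.1797, df = 2, p = 0.914085, fail to reject H0.


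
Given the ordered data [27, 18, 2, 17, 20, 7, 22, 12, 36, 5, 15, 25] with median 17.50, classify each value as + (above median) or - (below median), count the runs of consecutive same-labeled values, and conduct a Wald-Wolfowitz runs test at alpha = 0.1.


Step 1: Compute median = 17.50; label A = above, B = below.
Labels in order: AABBABABABBA  (n_A = 6, n_B = 6)
Step 2: Count runs R = 9.
Step 3: Under H0 (random ordering), E[R] = 2*n_A*n_B/(n_A+n_B) + 1 = 2*6*6/12 + 1 = 7.0000.
        Var[R] = 2*n_A*n_B*(2*n_A*n_B - n_A - n_B) / ((n_A+n_B)^2 * (n_A+n_B-1)) = 4320/1584 = 2.7273.
        SD[R] = 1.6514.
Step 4: Continuity-corrected z = (R - 0.5 - E[R]) / SD[R] = (9 - 0.5 - 7.0000) / 1.6514 = 0.9083.
Step 5: Two-sided p-value via normal approximation = 2*(1 - Phi(|z|)) = 0.363722.
Step 6: alpha = 0.1. fail to reject H0.

R = 9, z = 0.9083, p = 0.363722, fail to reject H0.


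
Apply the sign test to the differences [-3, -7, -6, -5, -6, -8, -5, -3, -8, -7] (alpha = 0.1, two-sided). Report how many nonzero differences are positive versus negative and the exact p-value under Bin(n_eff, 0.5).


Step 1: Discard zero differences. Original n = 10; n_eff = number of nonzero differences = 10.
Nonzero differences (with sign): -3, -7, -6, -5, -6, -8, -5, -3, -8, -7
Step 2: Count signs: positive = 0, negative = 10.
Step 3: Under H0: P(positive) = 0.5, so the number of positives S ~ Bin(10, 0.5).
Step 4: Two-sided exact p-value = sum of Bin(10,0.5) probabilities at or below the observed probability = 0.001953.
Step 5: alpha = 0.1. reject H0.

n_eff = 10, pos = 0, neg = 10, p = 0.001953, reject H0.


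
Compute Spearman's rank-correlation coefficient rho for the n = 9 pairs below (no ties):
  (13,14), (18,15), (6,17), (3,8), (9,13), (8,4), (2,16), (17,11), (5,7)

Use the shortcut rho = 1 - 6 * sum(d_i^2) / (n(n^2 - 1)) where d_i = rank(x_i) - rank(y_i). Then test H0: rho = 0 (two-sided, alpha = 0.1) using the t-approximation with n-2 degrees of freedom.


Step 1: Rank x and y separately (midranks; no ties here).
rank(x): 13->7, 18->9, 6->4, 3->2, 9->6, 8->5, 2->1, 17->8, 5->3
rank(y): 14->6, 15->7, 17->9, 8->3, 13->5, 4->1, 16->8, 11->4, 7->2
Step 2: d_i = R_x(i) - R_y(i); compute d_i^2.
  (7-6)^2=1, (9-7)^2=4, (4-9)^2=25, (2-3)^2=1, (6-5)^2=1, (5-1)^2=16, (1-8)^2=49, (8-4)^2=16, (3-2)^2=1
sum(d^2) = 114.
Step 3: rho = 1 - 6*114 / (9*(9^2 - 1)) = 1 - 684/720 = 0.050000.
Step 4: Under H0, t = rho * sqrt((n-2)/(1-rho^2)) = 0.1325 ~ t(7).
Step 5: Two-sided p-value from the t-distribution with 7 df = 0.898353.
Step 6: alpha = 0.1. fail to reject H0.

rho = 0.0500, p = 0.898353, fail to reject H0 at alpha = 0.1.


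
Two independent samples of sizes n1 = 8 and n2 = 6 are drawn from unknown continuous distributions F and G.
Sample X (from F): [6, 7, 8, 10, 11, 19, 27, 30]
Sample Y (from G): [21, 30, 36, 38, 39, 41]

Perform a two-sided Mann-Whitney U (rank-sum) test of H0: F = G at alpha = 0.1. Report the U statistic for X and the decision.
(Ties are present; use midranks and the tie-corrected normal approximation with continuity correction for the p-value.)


Step 1: Combine and sort all 14 observations; assign midranks.
sorted (value, group): (6,X), (7,X), (8,X), (10,X), (11,X), (19,X), (21,Y), (27,X), (30,X), (30,Y), (36,Y), (38,Y), (39,Y), (41,Y)
ranks: 6->1, 7->2, 8->3, 10->4, 11->5, 19->6, 21->7, 27->8, 30->9.5, 30->9.5, 36->11, 38->12, 39->13, 41->14
Step 2: Rank sum for X: R1 = 1 + 2 + 3 + 4 + 5 + 6 + 8 + 9.5 = 38.5.
Step 3: U_X = R1 - n1(n1+1)/2 = 38.5 - 8*9/2 = 38.5 - 36 = 2.5.
       U_Y = n1*n2 - U_X = 48 - 2.5 = 45.5.
Step 4: Ties are present, so use the tie-corrected normal approximation (with continuity correction) for the p-value.
Step 5: p-value = 0.006646; compare to alpha = 0.1. reject H0.

U_X = 2.5, p = 0.006646, reject H0 at alpha = 0.1.


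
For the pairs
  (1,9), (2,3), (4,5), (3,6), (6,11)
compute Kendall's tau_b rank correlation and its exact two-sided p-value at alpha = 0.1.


Step 1: Enumerate the 10 unordered pairs (i,j) with i<j and classify each by sign(x_j-x_i) * sign(y_j-y_i).
  (1,2):dx=+1,dy=-6->D; (1,3):dx=+3,dy=-4->D; (1,4):dx=+2,dy=-3->D; (1,5):dx=+5,dy=+2->C
  (2,3):dx=+2,dy=+2->C; (2,4):dx=+1,dy=+3->C; (2,5):dx=+4,dy=+8->C; (3,4):dx=-1,dy=+1->D
  (3,5):dx=+2,dy=+6->C; (4,5):dx=+3,dy=+5->C
Step 2: C = 6, D = 4, total pairs = 10.
Step 3: tau = (C - D)/(n(n-1)/2) = (6 - 4)/10 = 0.200000.
Step 4: Exact two-sided p-value (enumerate n! = 120 permutations of y under H0): p = 0.816667.
Step 5: alpha = 0.1. fail to reject H0.

tau_b = 0.2000 (C=6, D=4), p = 0.816667, fail to reject H0.


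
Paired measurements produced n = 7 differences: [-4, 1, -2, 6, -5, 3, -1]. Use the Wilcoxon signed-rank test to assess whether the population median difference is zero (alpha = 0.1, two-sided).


Step 1: Drop any zero differences (none here) and take |d_i|.
|d| = [4, 1, 2, 6, 5, 3, 1]
Step 2: Midrank |d_i| (ties get averaged ranks).
ranks: |4|->5, |1|->1.5, |2|->3, |6|->7, |5|->6, |3|->4, |1|->1.5
Step 3: Attach original signs; sum ranks with positive sign and with negative sign.
W+ = 1.5 + 7 + 4 = 12.5
W- = 5 + 3 + 6 + 1.5 = 15.5
(Check: W+ + W- = 28 should equal n(n+1)/2 = 28.)
Step 4: Test statistic W = min(W+, W-) = 12.5.
Step 5: Ties in |d|, so use the tie-corrected normal approximation.
        E[W] = n(n+1)/4 = 7*8/4 = 14.
        Tie groups: |d|=1 (t=2); sum(t^3 - t) = 6.
        Var[W] = n(n+1)(2n+1)/24 - sum(t^3-t)/48 = 840/24 - 6/48 = 34.875.
        z = (W - E[W]) / sqrt(Var[W]) = (12.5 - 14) / 5.9055 = -0.2540.
        Two-sided p = 2*Phi(z) = 0.799495.
Step 6: alpha = 0.1. fail to reject H0.

W+ = 12.5, W- = 15.5, W = min = 12.5, p = 0.799495, fail to reject H0.


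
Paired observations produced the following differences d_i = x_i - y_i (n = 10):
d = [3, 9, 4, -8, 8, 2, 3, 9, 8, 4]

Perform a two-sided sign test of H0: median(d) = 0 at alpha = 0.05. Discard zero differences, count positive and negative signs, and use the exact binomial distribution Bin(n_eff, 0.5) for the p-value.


Step 1: Discard zero differences. Original n = 10; n_eff = number of nonzero differences = 10.
Nonzero differences (with sign): +3, +9, +4, -8, +8, +2, +3, +9, +8, +4
Step 2: Count signs: positive = 9, negative = 1.
Step 3: Under H0: P(positive) = 0.5, so the number of positives S ~ Bin(10, 0.5).
Step 4: Two-sided exact p-value = sum of Bin(10,0.5) probabilities at or below the observed probability = 0.021484.
Step 5: alpha = 0.05. reject H0.

n_eff = 10, pos = 9, neg = 1, p = 0.021484, reject H0.


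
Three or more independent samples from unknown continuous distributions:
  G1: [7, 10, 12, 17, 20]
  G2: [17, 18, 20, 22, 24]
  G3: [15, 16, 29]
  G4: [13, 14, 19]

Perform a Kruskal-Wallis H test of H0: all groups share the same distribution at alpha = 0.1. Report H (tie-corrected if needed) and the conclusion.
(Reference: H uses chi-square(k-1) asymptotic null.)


Step 1: Combine all N = 16 observations and assign midranks.
sorted (value, group, rank): (7,G1,1), (10,G1,2), (12,G1,3), (13,G4,4), (14,G4,5), (15,G3,6), (16,G3,7), (17,G1,8.5), (17,G2,8.5), (18,G2,10), (19,G4,11), (20,G1,12.5), (20,G2,12.5), (22,G2,14), (24,G2,15), (29,G3,16)
Step 2: Sum ranks within each group.
R_1 = 27 (n_1 = 5)
R_2 = 60 (n_2 = 5)
R_3 = 29 (n_3 = 3)
R_4 = 20 (n_4 = 3)
Step 3: H = 12/(N(N+1)) * sum(R_i^2/n_i) - 3(N+1)
     = 12/(16*17) * (27^2/5 + 60^2/5 + 29^2/3 + 20^2/3) - 3*17
     = 0.044118 * 1279.47 - 51
     = 5.447059.
Step 4: Ties present; correction factor C = 1 - 12/(16^3 - 16) = 0.997059. Corrected H = 5.447059 / 0.997059 = 5.463127.
Step 5: Under H0, H ~ chi^2(3); p-value = 0.140861.
Step 6: alpha = 0.1. fail to reject H0.

H = 5.4631, df = 3, p = 0.140861, fail to reject H0.


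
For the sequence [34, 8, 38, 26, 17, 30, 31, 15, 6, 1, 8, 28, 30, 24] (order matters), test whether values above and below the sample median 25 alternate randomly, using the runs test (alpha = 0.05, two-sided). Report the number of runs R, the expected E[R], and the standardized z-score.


Step 1: Compute median = 25; label A = above, B = below.
Labels in order: ABAABAABBBBAAB  (n_A = 7, n_B = 7)
Step 2: Count runs R = 8.
Step 3: Under H0 (random ordering), E[R] = 2*n_A*n_B/(n_A+n_B) + 1 = 2*7*7/14 + 1 = 8.0000.
        Var[R] = 2*n_A*n_B*(2*n_A*n_B - n_A - n_B) / ((n_A+n_B)^2 * (n_A+n_B-1)) = 8232/2548 = 3.2308.
        SD[R] = 1.7974.
Step 4: R = E[R], so z = 0 with no continuity correction.
Step 5: Two-sided p-value via normal approximation = 2*(1 - Phi(|z|)) = 1.000000.
Step 6: alpha = 0.05. fail to reject H0.

R = 8, z = 0.0000, p = 1.000000, fail to reject H0.


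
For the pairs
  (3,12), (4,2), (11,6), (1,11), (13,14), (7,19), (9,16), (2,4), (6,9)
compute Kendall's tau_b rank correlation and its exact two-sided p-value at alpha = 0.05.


Step 1: Enumerate the 36 unordered pairs (i,j) with i<j and classify each by sign(x_j-x_i) * sign(y_j-y_i).
  (1,2):dx=+1,dy=-10->D; (1,3):dx=+8,dy=-6->D; (1,4):dx=-2,dy=-1->C; (1,5):dx=+10,dy=+2->C
  (1,6):dx=+4,dy=+7->C; (1,7):dx=+6,dy=+4->C; (1,8):dx=-1,dy=-8->C; (1,9):dx=+3,dy=-3->D
  (2,3):dx=+7,dy=+4->C; (2,4):dx=-3,dy=+9->D; (2,5):dx=+9,dy=+12->C; (2,6):dx=+3,dy=+17->C
  (2,7):dx=+5,dy=+14->C; (2,8):dx=-2,dy=+2->D; (2,9):dx=+2,dy=+7->C; (3,4):dx=-10,dy=+5->D
  (3,5):dx=+2,dy=+8->C; (3,6):dx=-4,dy=+13->D; (3,7):dx=-2,dy=+10->D; (3,8):dx=-9,dy=-2->C
  (3,9):dx=-5,dy=+3->D; (4,5):dx=+12,dy=+3->C; (4,6):dx=+6,dy=+8->C; (4,7):dx=+8,dy=+5->C
  (4,8):dx=+1,dy=-7->D; (4,9):dx=+5,dy=-2->D; (5,6):dx=-6,dy=+5->D; (5,7):dx=-4,dy=+2->D
  (5,8):dx=-11,dy=-10->C; (5,9):dx=-7,dy=-5->C; (6,7):dx=+2,dy=-3->D; (6,8):dx=-5,dy=-15->C
  (6,9):dx=-1,dy=-10->C; (7,8):dx=-7,dy=-12->C; (7,9):dx=-3,dy=-7->C; (8,9):dx=+4,dy=+5->C
Step 2: C = 22, D = 14, total pairs = 36.
Step 3: tau = (C - D)/(n(n-1)/2) = (22 - 14)/36 = 0.222222.
Step 4: Exact two-sided p-value (enumerate n! = 362880 permutations of y under H0): p = 0.476709.
Step 5: alpha = 0.05. fail to reject H0.

tau_b = 0.2222 (C=22, D=14), p = 0.476709, fail to reject H0.


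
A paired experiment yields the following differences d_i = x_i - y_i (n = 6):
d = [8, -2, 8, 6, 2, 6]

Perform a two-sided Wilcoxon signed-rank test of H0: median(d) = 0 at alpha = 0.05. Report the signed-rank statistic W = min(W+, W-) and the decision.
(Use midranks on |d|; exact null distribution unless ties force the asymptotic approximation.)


Step 1: Drop any zero differences (none here) and take |d_i|.
|d| = [8, 2, 8, 6, 2, 6]
Step 2: Midrank |d_i| (ties get averaged ranks).
ranks: |8|->5.5, |2|->1.5, |8|->5.5, |6|->3.5, |2|->1.5, |6|->3.5
Step 3: Attach original signs; sum ranks with positive sign and with negative sign.
W+ = 5.5 + 5.5 + 3.5 + 1.5 + 3.5 = 19.5
W- = 1.5 = 1.5
(Check: W+ + W- = 21 should equal n(n+1)/2 = 21.)
Step 4: Test statistic W = min(W+, W-) = 1.5.
Step 5: Ties in |d|, so use the tie-corrected normal approximation.
        E[W] = n(n+1)/4 = 6*7/4 = 10.5.
        Tie groups: |d|=2 (t=2), |d|=6 (t=2), |d|=8 (t=2); sum(t^3 - t) = 18.
        Var[W] = n(n+1)(2n+1)/24 - sum(t^3-t)/48 = 546/24 - 18/48 = 22.375.
        z = (W - E[W]) / sqrt(Var[W]) = (1.5 - 10.5) / 4.7302 = -1.9027.
        Two-sided p = 2*Phi(z) = 0.057085.
Step 6: alpha = 0.05. fail to reject H0.

W+ = 19.5, W- = 1.5, W = min = 1.5, p = 0.057085, fail to reject H0.


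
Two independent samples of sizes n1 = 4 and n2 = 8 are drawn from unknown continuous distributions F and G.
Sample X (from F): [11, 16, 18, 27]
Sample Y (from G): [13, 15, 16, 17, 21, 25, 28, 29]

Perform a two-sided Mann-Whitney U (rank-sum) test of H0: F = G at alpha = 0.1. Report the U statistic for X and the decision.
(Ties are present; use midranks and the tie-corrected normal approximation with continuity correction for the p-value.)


Step 1: Combine and sort all 12 observations; assign midranks.
sorted (value, group): (11,X), (13,Y), (15,Y), (16,X), (16,Y), (17,Y), (18,X), (21,Y), (25,Y), (27,X), (28,Y), (29,Y)
ranks: 11->1, 13->2, 15->3, 16->4.5, 16->4.5, 17->6, 18->7, 21->8, 25->9, 27->10, 28->11, 29->12
Step 2: Rank sum for X: R1 = 1 + 4.5 + 7 + 10 = 22.5.
Step 3: U_X = R1 - n1(n1+1)/2 = 22.5 - 4*5/2 = 22.5 - 10 = 12.5.
       U_Y = n1*n2 - U_X = 32 - 12.5 = 19.5.
Step 4: Ties are present, so use the tie-corrected normal approximation (with continuity correction) for the p-value.
Step 5: p-value = 0.609759; compare to alpha = 0.1. fail to reject H0.

U_X = 12.5, p = 0.609759, fail to reject H0 at alpha = 0.1.


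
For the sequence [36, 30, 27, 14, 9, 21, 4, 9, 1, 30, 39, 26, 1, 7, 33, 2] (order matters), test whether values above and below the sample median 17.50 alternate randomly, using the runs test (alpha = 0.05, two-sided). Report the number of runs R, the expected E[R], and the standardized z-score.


Step 1: Compute median = 17.50; label A = above, B = below.
Labels in order: AAABBABBBAAABBAB  (n_A = 8, n_B = 8)
Step 2: Count runs R = 8.
Step 3: Under H0 (random ordering), E[R] = 2*n_A*n_B/(n_A+n_B) + 1 = 2*8*8/16 + 1 = 9.0000.
        Var[R] = 2*n_A*n_B*(2*n_A*n_B - n_A - n_B) / ((n_A+n_B)^2 * (n_A+n_B-1)) = 14336/3840 = 3.7333.
        SD[R] = 1.9322.
Step 4: Continuity-corrected z = (R + 0.5 - E[R]) / SD[R] = (8 + 0.5 - 9.0000) / 1.9322 = -0.2588.
Step 5: Two-sided p-value via normal approximation = 2*(1 - Phi(|z|)) = 0.795809.
Step 6: alpha = 0.05. fail to reject H0.

R = 8, z = -0.2588, p = 0.795809, fail to reject H0.


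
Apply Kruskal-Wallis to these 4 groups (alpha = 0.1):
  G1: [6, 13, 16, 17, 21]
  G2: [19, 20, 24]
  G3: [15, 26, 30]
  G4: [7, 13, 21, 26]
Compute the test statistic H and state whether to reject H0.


Step 1: Combine all N = 15 observations and assign midranks.
sorted (value, group, rank): (6,G1,1), (7,G4,2), (13,G1,3.5), (13,G4,3.5), (15,G3,5), (16,G1,6), (17,G1,7), (19,G2,8), (20,G2,9), (21,G1,10.5), (21,G4,10.5), (24,G2,12), (26,G3,13.5), (26,G4,13.5), (30,G3,15)
Step 2: Sum ranks within each group.
R_1 = 28 (n_1 = 5)
R_2 = 29 (n_2 = 3)
R_3 = 33.5 (n_3 = 3)
R_4 = 29.5 (n_4 = 4)
Step 3: H = 12/(N(N+1)) * sum(R_i^2/n_i) - 3(N+1)
     = 12/(15*16) * (28^2/5 + 29^2/3 + 33.5^2/3 + 29.5^2/4) - 3*16
     = 0.050000 * 1028.78 - 48
     = 3.438958.
Step 4: Ties present; correction factor C = 1 - 18/(15^3 - 15) = 0.994643. Corrected H = 3.438958 / 0.994643 = 3.457481.
Step 5: Under H0, H ~ chi^2(3); p-value = 0.326319.
Step 6: alpha = 0.1. fail to reject H0.

H = 3.4575, df = 3, p = 0.326319, fail to reject H0.


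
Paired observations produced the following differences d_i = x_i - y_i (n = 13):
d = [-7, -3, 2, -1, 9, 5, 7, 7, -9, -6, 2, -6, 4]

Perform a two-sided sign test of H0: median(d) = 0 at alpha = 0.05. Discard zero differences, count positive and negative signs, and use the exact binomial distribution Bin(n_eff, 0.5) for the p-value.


Step 1: Discard zero differences. Original n = 13; n_eff = number of nonzero differences = 13.
Nonzero differences (with sign): -7, -3, +2, -1, +9, +5, +7, +7, -9, -6, +2, -6, +4
Step 2: Count signs: positive = 7, negative = 6.
Step 3: Under H0: P(positive) = 0.5, so the number of positives S ~ Bin(13, 0.5).
Step 4: Two-sided exact p-value = sum of Bin(13,0.5) probabilities at or below the observed probability = 1.000000.
Step 5: alpha = 0.05. fail to reject H0.

n_eff = 13, pos = 7, neg = 6, p = 1.000000, fail to reject H0.


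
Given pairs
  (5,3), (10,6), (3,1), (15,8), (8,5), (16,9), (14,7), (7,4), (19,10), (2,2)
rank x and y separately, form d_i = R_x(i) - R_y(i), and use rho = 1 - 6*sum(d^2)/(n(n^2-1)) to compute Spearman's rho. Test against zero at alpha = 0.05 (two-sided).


Step 1: Rank x and y separately (midranks; no ties here).
rank(x): 5->3, 10->6, 3->2, 15->8, 8->5, 16->9, 14->7, 7->4, 19->10, 2->1
rank(y): 3->3, 6->6, 1->1, 8->8, 5->5, 9->9, 7->7, 4->4, 10->10, 2->2
Step 2: d_i = R_x(i) - R_y(i); compute d_i^2.
  (3-3)^2=0, (6-6)^2=0, (2-1)^2=1, (8-8)^2=0, (5-5)^2=0, (9-9)^2=0, (7-7)^2=0, (4-4)^2=0, (10-10)^2=0, (1-2)^2=1
sum(d^2) = 2.
Step 3: rho = 1 - 6*2 / (10*(10^2 - 1)) = 1 - 12/990 = 0.987879.
Step 4: Under H0, t = rho * sqrt((n-2)/(1-rho^2)) = 18.0003 ~ t(8).
Step 5: Two-sided p-value from the t-distribution with 8 df = 0.000000.
Step 6: alpha = 0.05. reject H0.

rho = 0.9879, p = 0.000000, reject H0 at alpha = 0.05.


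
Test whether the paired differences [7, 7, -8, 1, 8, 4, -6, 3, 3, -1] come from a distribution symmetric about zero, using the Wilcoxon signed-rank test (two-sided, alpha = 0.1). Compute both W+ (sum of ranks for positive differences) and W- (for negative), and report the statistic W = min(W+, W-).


Step 1: Drop any zero differences (none here) and take |d_i|.
|d| = [7, 7, 8, 1, 8, 4, 6, 3, 3, 1]
Step 2: Midrank |d_i| (ties get averaged ranks).
ranks: |7|->7.5, |7|->7.5, |8|->9.5, |1|->1.5, |8|->9.5, |4|->5, |6|->6, |3|->3.5, |3|->3.5, |1|->1.5
Step 3: Attach original signs; sum ranks with positive sign and with negative sign.
W+ = 7.5 + 7.5 + 1.5 + 9.5 + 5 + 3.5 + 3.5 = 38
W- = 9.5 + 6 + 1.5 = 17
(Check: W+ + W- = 55 should equal n(n+1)/2 = 55.)
Step 4: Test statistic W = min(W+, W-) = 17.
Step 5: Ties in |d|, so use the tie-corrected normal approximation.
        E[W] = n(n+1)/4 = 10*11/4 = 27.5.
        Tie groups: |d|=1 (t=2), |d|=3 (t=2), |d|=7 (t=2), |d|=8 (t=2); sum(t^3 - t) = 24.
        Var[W] = n(n+1)(2n+1)/24 - sum(t^3-t)/48 = 2310/24 - 24/48 = 95.75.
        z = (W - E[W]) / sqrt(Var[W]) = (17 - 27.5) / 9.7852 = -1.0730.
        Two-sided p = 2*Phi(z) = 0.283249.
Step 6: alpha = 0.1. fail to reject H0.

W+ = 38, W- = 17, W = min = 17, p = 0.283249, fail to reject H0.


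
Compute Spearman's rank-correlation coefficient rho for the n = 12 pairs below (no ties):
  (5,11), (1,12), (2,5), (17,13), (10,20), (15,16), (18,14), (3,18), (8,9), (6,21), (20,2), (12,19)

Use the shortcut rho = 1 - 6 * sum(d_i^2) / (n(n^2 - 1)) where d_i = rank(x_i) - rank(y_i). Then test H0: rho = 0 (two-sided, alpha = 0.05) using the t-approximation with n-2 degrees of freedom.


Step 1: Rank x and y separately (midranks; no ties here).
rank(x): 5->4, 1->1, 2->2, 17->10, 10->7, 15->9, 18->11, 3->3, 8->6, 6->5, 20->12, 12->8
rank(y): 11->4, 12->5, 5->2, 13->6, 20->11, 16->8, 14->7, 18->9, 9->3, 21->12, 2->1, 19->10
Step 2: d_i = R_x(i) - R_y(i); compute d_i^2.
  (4-4)^2=0, (1-5)^2=16, (2-2)^2=0, (10-6)^2=16, (7-11)^2=16, (9-8)^2=1, (11-7)^2=16, (3-9)^2=36, (6-3)^2=9, (5-12)^2=49, (12-1)^2=121, (8-10)^2=4
sum(d^2) = 284.
Step 3: rho = 1 - 6*284 / (12*(12^2 - 1)) = 1 - 1704/1716 = 0.006993.
Step 4: Under H0, t = rho * sqrt((n-2)/(1-rho^2)) = 0.0221 ~ t(10).
Step 5: Two-sided p-value from the t-distribution with 10 df = 0.982792.
Step 6: alpha = 0.05. fail to reject H0.

rho = 0.0070, p = 0.982792, fail to reject H0 at alpha = 0.05.
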